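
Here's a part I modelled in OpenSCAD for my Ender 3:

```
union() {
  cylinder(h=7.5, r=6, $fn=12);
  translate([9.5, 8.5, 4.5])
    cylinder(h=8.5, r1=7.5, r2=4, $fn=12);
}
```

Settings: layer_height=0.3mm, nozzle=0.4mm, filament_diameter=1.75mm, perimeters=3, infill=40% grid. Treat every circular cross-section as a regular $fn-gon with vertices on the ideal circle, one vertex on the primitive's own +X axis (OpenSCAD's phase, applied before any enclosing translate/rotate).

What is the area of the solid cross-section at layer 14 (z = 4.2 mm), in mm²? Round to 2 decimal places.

At z = 4.2 mm: the r=6 cylinder contributes a regular 12-gon of circumradius 6 (area = (12/2)·6.000²·sin(360°/12) = 108.00 mm²); the cone at (9.5, 8.5) does not reach this height (z outside [4.5, 13]); Merging all regions: only the r=6 cylinder is present, so the union is just that shape — area = 108.00 mm². Overall, the cross-section is a single solid region. Net area = 108.00 mm².

108.00 mm²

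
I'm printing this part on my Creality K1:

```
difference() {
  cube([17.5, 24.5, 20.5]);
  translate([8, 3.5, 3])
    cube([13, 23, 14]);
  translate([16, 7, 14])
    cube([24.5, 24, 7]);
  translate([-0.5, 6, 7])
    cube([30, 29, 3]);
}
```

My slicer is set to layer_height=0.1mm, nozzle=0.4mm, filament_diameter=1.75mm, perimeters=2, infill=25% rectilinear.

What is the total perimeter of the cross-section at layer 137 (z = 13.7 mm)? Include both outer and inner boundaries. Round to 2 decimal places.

84.00 mm

At z = 13.7 mm: the cube is present — its section is the full 17.5×24.5 rectangle (perimeter 84.00 mm); the 13×23 cube at (8, 3.5) contributes its full rectangle (perimeter 72.00 mm); the cube at (16, 7) is not intersected at this z (z outside [14, 21]); the cube at (-0.5, 6) does not reach this height (z outside [7, 10]); After the difference (first − rest): starting from the 17.5×24.5 cube, the 13×23 cube at (8, 3.5) partially overlaps it — only the 199.50 mm² overlap (of its 299.00 mm²) is removed, clipping the outline — boundary = 84.00 mm. Overall, the cross-section is a single solid region. Total boundary length (outer) = 84.00 mm.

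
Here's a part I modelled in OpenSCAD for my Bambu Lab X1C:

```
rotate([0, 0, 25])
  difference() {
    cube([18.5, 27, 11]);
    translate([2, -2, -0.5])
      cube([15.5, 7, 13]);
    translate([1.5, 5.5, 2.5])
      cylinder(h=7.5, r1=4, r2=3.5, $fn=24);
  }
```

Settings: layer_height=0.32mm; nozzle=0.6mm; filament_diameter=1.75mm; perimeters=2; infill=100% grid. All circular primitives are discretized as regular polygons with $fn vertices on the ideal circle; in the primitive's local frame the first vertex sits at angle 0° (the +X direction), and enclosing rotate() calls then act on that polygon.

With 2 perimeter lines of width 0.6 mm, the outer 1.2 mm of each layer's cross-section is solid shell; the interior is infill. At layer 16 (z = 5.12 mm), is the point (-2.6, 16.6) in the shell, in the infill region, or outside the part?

infill

At z = 5.12 mm: the 18.5×27 cube contributes its full rectangle; the cube at (2, -2) is present — its section is the full 15.5×7 rectangle; the cone at (1.5, 5.5) contributes a regular 24-gon of circumradius 3.825 (interpolated between r1=4 and r2=3.5 at t=0.349); Taking the first minus the rest: starting from the 18.5×27 cube, the 15.5×7 cube at (2, -2) partially overlaps it — only the 77.50 mm² overlap (of its 108.50 mm²) is removed, clipping the outline; the cone at (1.5, 5.5) partially overlaps it — only the 26.01 mm² overlap (of its 45.45 mm²) is removed, clipping the outline — 2 connected regions; (rotated 25° about Z; rotation is an isometry so areas/perimeters/island counts are preserved). Overall, the cross-section has 2 separate islands. Undo the 25° rotation: the query point maps to (4.659, 16.144) in the un-rotated model frame. The nearest boundary edge runs (0.00, 8.98)→(0.00, 27.00); distance from the point to it = 4.66 mm. (Shell/infill is judged within the island containing the point — the largest one.) The point is inside the cross-section and 4.66 mm from the nearest boundary — more than the 1.2 mm shell width (2 × 0.6), so it's in the infill interior.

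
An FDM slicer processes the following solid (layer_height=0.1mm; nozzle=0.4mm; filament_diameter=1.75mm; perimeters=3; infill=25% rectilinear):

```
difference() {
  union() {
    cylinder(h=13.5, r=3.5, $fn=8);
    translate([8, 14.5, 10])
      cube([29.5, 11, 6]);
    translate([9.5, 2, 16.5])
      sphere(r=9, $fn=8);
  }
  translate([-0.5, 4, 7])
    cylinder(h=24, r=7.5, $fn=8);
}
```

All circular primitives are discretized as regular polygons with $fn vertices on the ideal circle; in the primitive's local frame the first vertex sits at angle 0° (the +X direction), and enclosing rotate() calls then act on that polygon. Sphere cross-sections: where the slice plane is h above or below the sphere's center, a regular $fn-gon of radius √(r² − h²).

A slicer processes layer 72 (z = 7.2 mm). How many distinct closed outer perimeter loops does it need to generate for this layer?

1

At z = 7.2 mm: the r=3.5 cylinder gives a regular 8-gon of circumradius 3.5 (constant along its height); the cube at (8, 14.5) does not reach this height (z outside [10, 16]); the sphere at (9.5, 2) is absent (|z−center|=9.300 > r=9); Taking the union: only the r=3.5 cylinder is present, so the union is just that shape — 1 connected region; the cylinder at (-0.5, 4): section is a regular 8-gon, circumradius r=7.5; After the difference (first − rest): starting from the result so far, the r=7.5 cylinder at (-0.5, 4) partially overlaps it — only the 34.10 mm² overlap (of its 159.10 mm²) is removed, clipping the outline — 1 connected region. The result has 1 disconnected region.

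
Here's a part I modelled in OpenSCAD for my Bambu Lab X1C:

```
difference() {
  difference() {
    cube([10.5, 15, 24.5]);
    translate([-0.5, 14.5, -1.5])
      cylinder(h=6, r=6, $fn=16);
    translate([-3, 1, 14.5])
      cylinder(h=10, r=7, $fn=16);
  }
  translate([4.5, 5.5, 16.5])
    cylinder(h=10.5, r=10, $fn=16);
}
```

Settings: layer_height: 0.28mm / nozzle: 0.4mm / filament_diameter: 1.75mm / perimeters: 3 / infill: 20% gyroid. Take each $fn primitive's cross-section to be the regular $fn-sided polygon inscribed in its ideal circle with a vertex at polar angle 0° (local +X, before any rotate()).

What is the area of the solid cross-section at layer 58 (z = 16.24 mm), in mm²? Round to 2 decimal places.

136.18 mm²

At z = 16.24 mm: the cube is present — its section is the full 10.5×15 rectangle (area 157.50 mm²); the cylinder at (-0.5, 14.5) is absent (z outside [-1.5, 4.5]); the cylinder at (-3, 1): section is a regular 16-gon, circumradius r=7 (area = (16/2)·7.000²·sin(360°/16) = 150.01 mm²); Subtracting the remaining from the first: starting from the 10.5×15 cube (157.50 mm²), the r=7 cylinder at (-3, 1) partially overlaps it — only the 21.32 mm² overlap (of its 150.01 mm²) is removed, clipping the outline — area = 136.18 mm²; the cylinder at (4.5, 5.5) does not reach this height (z outside [16.5, 27]); Taking the first minus the rest: none of the subtracted shapes is present at this height, so that combined region is unchanged — area = 136.18 mm². Overall, the cross-section is a single solid region. Net area = 136.18 mm².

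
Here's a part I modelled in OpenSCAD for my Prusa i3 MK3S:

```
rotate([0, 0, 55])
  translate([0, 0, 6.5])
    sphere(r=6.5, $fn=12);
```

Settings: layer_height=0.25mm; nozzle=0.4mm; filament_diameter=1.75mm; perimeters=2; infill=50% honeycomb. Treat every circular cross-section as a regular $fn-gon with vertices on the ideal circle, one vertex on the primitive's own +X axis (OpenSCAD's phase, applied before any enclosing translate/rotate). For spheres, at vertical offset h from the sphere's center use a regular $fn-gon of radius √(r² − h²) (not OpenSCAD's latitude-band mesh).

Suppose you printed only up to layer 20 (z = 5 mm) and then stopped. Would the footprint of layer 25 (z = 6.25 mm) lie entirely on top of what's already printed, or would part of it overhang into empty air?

Compare the two slices. At z = 5: the r=6.5 sphere slices to a regular 12-gon of circumradius 6.325 (√(r²−h²) with h=1.5 from center) (area = (12/2)·6.325²·sin(360°/12) = 120.00 mm²); (whole slice rotated 55° about Z — lengths, areas and connectivity unchanged). At z = 6.25: the r=6.5 sphere slices to a regular 12-gon of circumradius 6.495 (√(r²−h²) with h=0.25 from center) (area = (12/2)·6.495²·sin(360°/12) = 126.56 mm²); (rotated 55° about Z; rotation is an isometry so areas/perimeters/island counts are preserved). Checking containment: at z = 6.25 the cross-section extends beyond the z = 5 cross-section by about 6.56 mm².

part overhangs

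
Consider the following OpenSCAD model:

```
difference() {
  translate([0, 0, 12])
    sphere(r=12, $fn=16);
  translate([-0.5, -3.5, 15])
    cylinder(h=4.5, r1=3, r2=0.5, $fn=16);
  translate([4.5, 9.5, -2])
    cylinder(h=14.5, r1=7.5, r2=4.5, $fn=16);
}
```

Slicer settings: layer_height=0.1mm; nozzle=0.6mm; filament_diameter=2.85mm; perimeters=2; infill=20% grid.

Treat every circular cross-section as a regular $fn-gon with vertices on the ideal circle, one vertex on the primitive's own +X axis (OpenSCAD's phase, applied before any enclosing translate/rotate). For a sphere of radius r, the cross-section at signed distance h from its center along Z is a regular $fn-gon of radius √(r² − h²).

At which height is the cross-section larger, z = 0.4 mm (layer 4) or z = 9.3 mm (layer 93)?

layer 93 (z = 9.3 mm)

Layer 4 (z = 0.4): the r=12 sphere slices to a regular 16-gon of circumradius 3.072 (√(r²−h²) with h=11.6 from center) (area = (16/2)·3.072²·sin(360°/16) = 28.90 mm²); the cone at (-0.5, -3.5) does not reach this height (z outside [15, 19.5]); the cone at (4.5, 9.5) (r1=7.5→r2=4.5) has section circumradius 7.003 here — a regular 16-gon (area = (16/2)·7.003²·sin(360°/16) = 150.16 mm²); Taking the first minus the rest: starting from the r=12 sphere (28.90 mm²), the cone at (4.5, 9.5) misses the remaining region (no effect) — area = 28.90 mm². So its area = 28.90 mm². Layer 93 (z = 9.3): the r=12 sphere slices to a regular 16-gon of circumradius 11.692 (√(r²−h²) with h=2.7 from center) (area = (16/2)·11.692²·sin(360°/16) = 418.53 mm²); the cone at (-0.5, -3.5) is absent (z outside [15, 19.5]); the cone at (4.5, 9.5) (r1=7.5→r2=4.5) has section circumradius 5.162 here — a regular 16-gon (area = (16/2)·5.162²·sin(360°/16) = 81.58 mm²); Taking the first minus the rest: starting from the r=12 sphere (418.53 mm²), the cone at (4.5, 9.5) partially overlaps it — only the 47.42 mm² overlap (of its 81.58 mm²) is removed, clipping the outline — area = 371.11 mm². So its area = 371.11 mm². Layer 93 is larger (371.11 vs 28.90 mm²).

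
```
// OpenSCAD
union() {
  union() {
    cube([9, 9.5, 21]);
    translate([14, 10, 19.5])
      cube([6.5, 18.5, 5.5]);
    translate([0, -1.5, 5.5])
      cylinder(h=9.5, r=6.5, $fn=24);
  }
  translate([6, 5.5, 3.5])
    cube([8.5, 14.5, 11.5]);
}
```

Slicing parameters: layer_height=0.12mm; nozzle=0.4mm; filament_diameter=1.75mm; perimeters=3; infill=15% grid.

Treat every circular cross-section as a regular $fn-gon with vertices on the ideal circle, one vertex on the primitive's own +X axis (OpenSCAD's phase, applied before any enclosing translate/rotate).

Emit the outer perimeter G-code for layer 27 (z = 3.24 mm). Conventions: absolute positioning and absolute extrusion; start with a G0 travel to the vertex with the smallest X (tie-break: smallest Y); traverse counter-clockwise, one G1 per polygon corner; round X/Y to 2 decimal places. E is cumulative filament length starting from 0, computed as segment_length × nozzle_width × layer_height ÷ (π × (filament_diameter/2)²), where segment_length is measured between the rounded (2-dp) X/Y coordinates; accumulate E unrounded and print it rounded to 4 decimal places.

At z = 3.24 mm: the 9×9.5 cube contributes its full rectangle; the cube at (14, 10) is absent (z outside [19.5, 25]); the cylinder at (0, -1.5) is not intersected at this z (z outside [5.5, 15]); Merging all regions: only the 9×9.5 cube is present, so the union is just that shape — 1 connected region; the cube at (6, 5.5) is not intersected at this z (z outside [3.5, 15]); Taking the union: only the result so far is present, so the union is just that shape — 1 connected region. The outline is a single polygon with 4 vertices. Extrusion per mm of travel: 0.4 × 0.12 / (π × 0.875²) = 0.019956. Accumulating E over each segment gives final E = 0.7384.

G0 X0.00 Y0.00 Z3.24
G1 X9.00 Y0.00 E0.1796
G1 X9.00 Y9.50 E0.3692
G1 X0.00 Y9.50 E0.5488
G1 X0.00 Y0.00 E0.7384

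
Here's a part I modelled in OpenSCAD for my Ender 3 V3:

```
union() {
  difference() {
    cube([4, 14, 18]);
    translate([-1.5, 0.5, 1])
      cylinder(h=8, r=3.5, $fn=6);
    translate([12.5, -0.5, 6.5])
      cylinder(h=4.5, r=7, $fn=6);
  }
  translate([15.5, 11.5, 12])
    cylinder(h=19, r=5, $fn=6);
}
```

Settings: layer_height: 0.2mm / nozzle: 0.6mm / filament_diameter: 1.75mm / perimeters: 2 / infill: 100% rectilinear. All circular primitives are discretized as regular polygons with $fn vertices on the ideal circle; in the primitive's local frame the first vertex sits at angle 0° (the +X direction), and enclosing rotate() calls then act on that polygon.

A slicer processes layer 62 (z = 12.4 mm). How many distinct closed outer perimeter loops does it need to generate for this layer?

2

At z = 12.4 mm: the 4×14 cube contributes its full rectangle; the cylinder at (-1.5, 0.5) is absent (z outside [1, 9]); the cylinder at (12.5, -0.5) is not intersected at this z (z outside [6.5, 11]); Subtracting the remaining from the first: none of the subtracted shapes is present at this height, so the 4×14 cube is unchanged — 1 connected region; the r=5 cylinder at (15.5, 11.5) contributes a regular 6-gon of circumradius 5; Combining (union): the 2 present regions are separate (no shared area or edge), so areas and boundary lengths simply add and each stays a separate island — 2 connected regions. The result has 2 disconnected regions.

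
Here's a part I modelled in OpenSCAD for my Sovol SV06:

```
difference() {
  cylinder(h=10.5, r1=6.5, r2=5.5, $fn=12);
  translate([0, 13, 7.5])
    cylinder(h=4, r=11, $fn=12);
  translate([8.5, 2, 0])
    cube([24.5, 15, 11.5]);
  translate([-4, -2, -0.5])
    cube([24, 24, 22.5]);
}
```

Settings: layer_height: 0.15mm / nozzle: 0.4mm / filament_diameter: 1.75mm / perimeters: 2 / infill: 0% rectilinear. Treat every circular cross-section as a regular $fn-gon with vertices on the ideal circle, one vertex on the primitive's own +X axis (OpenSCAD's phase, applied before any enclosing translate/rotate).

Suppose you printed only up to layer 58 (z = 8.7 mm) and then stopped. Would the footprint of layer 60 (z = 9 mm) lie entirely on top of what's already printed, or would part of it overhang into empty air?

Compare the two slices. At z = 8.7: the cone (r1=6.5→r2=5.5) has section circumradius 5.671 here — a regular 12-gon (area = (12/2)·5.671²·sin(360°/12) = 96.50 mm²); the r=11 cylinder at (0, 13) contributes a regular 12-gon of circumradius 11 (area = (12/2)·11.000²·sin(360°/12) = 363.00 mm²); the cube at (8.5, 2) (footprint 24.5×15) is included at this height (area 367.50 mm²); the 24×24 cube at (-4, -2) contributes its full rectangle (area 576.00 mm²); Taking the first minus the rest: starting from the cone (96.50 mm²), the r=11 cylinder at (0, 13) partially overlaps it — only the 20.16 mm² overlap (of its 363.00 mm²) is removed, clipping the outline; the 24.5×15 cube at (8.5, 2) misses the remaining region (no effect); the 24×24 cube at (-4, -2) partially overlaps it — only the 42.99 mm² overlap (of its 576.00 mm²) is removed, clipping the outline — area = 33.34 mm². At z = 9: the cone contributes a regular 12-gon of circumradius 5.643 (interpolated between r1=6.5 and r2=5.5 at t=0.857) (area = (12/2)·5.643²·sin(360°/12) = 95.53 mm²); the r=11 cylinder at (0, 13) contributes a regular 12-gon of circumradius 11 (area = (12/2)·11.000²·sin(360°/12) = 363.00 mm²); the 24.5×15 cube at (8.5, 2) contributes its full rectangle (area 367.50 mm²); the cube at (-4, -2) (footprint 24×24) is included at this height (area 576.00 mm²); After the difference (first − rest): starting from the cone (95.53 mm²), the r=11 cylinder at (0, 13) partially overlaps it — only the 19.87 mm² overlap (of its 363.00 mm²) is removed, clipping the outline; the 24.5×15 cube at (8.5, 2) misses the remaining region (no effect); the 24×24 cube at (-4, -2) partially overlaps it — only the 42.84 mm² overlap (of its 576.00 mm²) is removed, clipping the outline — area = 32.82 mm². Checking containment: the cross-section at z = 9 is a subset of the cross-section at z = 8.7.

entirely on top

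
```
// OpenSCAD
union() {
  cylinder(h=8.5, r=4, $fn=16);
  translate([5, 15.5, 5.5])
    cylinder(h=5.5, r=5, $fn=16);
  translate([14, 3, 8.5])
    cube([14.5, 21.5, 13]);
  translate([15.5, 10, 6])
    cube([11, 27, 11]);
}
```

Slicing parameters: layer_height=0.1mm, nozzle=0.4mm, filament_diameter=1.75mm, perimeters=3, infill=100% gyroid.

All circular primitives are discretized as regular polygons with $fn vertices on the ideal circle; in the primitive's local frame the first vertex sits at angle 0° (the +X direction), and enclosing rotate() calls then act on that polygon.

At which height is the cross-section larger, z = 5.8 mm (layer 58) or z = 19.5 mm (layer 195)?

layer 195 (z = 19.5 mm)

Layer 58 (z = 5.8): the cylinder: section is a regular 16-gon, circumradius r=4 (area = (16/2)·4.000²·sin(360°/16) = 48.98 mm²); the r=5 cylinder at (5, 15.5) gives a regular 16-gon of circumradius 5 (constant along its height) (area = (16/2)·5.000²·sin(360°/16) = 76.54 mm²); the cube at (14, 3) is not intersected at this z (z outside [8.5, 21.5]); the cube at (15.5, 10) does not reach this height (z outside [6, 17]); Combining (union): the 2 present regions are separate (no shared area or edge), so areas and boundary lengths simply add and each stays a separate island — area = 125.52 mm². So its area = 125.52 mm². Layer 195 (z = 19.5): the cylinder is absent (z outside [0, 8.5]); the cylinder at (5, 15.5) is not intersected at this z (z outside [5.5, 11]); the cube at (14, 3) (footprint 14.5×21.5) is included at this height (area 311.75 mm²); the cube at (15.5, 10) is absent (z outside [6, 17]); Merging all regions: only the 14.5×21.5 cube at (14, 3) is present, so the union is just that shape — area = 311.75 mm². So its area = 311.75 mm². Layer 195 is larger (311.75 vs 125.52 mm²).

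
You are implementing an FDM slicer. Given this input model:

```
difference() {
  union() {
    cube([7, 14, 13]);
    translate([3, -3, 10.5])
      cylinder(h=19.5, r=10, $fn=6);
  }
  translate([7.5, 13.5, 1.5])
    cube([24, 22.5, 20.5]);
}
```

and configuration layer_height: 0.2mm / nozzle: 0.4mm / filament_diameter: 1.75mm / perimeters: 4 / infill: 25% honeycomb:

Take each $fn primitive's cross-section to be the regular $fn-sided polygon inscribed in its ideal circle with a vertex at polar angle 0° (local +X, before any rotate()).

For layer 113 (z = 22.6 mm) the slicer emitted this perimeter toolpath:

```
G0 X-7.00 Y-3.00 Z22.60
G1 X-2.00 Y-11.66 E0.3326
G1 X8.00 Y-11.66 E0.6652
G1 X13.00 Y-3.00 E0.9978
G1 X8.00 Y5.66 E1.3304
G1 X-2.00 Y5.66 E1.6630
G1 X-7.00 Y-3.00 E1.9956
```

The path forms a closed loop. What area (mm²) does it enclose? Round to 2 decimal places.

259.80 mm²

Apply the shoelace formula to the sequence of (X, Y) vertices; enclosed area = 259.80 mm².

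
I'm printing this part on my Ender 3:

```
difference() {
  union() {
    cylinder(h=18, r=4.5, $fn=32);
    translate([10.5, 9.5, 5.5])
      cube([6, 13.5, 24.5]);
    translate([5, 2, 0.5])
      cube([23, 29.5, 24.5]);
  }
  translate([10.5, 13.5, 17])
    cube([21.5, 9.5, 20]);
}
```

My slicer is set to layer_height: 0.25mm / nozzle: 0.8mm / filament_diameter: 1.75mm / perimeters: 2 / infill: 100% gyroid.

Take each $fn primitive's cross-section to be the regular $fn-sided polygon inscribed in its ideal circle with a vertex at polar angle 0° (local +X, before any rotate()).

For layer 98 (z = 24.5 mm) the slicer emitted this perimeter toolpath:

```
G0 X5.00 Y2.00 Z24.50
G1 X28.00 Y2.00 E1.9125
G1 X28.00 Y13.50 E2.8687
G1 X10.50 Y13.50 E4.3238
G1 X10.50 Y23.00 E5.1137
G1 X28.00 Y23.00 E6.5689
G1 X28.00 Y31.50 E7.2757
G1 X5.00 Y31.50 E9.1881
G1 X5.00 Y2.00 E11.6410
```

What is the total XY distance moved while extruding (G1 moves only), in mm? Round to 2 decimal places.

140.00 mm

Sum the Euclidean lengths of each G1 segment: total = 140.00 mm.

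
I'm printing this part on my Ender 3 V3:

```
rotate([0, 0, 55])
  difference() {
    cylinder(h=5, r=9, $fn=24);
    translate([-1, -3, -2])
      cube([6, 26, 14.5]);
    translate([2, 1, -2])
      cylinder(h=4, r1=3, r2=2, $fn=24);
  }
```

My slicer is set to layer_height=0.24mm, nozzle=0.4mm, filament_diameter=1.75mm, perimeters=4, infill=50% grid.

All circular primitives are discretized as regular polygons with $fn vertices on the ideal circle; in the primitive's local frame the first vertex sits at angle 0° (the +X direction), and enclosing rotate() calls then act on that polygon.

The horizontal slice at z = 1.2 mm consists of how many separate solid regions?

At z = 1.2 mm: the r=9 cylinder gives a regular 24-gon of circumradius 9 (constant along its height); the 6×26 cube at (-1, -3) contributes its full rectangle; the cone at (2, 1) contributes a regular 24-gon of circumradius 2.200 (interpolated between r1=3 and r2=2 at t=0.800); Subtracting the remaining from the first: starting from the r=9 cylinder, the 6×26 cube at (-1, -3) partially overlaps it — only the 69.24 mm² overlap (of its 156.00 mm²) is removed, clipping the outline; the cone at (2, 1) misses the remaining region (no effect) — 1 connected region; (rotated 55° about Z; rotation is an isometry so areas/perimeters/island counts are preserved). The result has 1 disconnected region.

1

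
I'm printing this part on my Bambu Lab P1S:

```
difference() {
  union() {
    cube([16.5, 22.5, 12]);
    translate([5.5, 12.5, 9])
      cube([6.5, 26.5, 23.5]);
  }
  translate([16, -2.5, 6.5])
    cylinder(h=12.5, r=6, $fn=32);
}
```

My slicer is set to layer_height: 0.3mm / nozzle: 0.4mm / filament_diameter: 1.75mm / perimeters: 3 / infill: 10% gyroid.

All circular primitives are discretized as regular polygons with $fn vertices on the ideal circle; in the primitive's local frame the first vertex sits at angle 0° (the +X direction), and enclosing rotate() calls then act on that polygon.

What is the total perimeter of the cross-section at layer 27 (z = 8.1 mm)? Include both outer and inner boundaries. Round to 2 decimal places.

At z = 8.1 mm: the cube (footprint 16.5×22.5) is included at this height (perimeter 78.00 mm); the cube at (5.5, 12.5) does not reach this height (z outside [9, 32.5]); Combining (union): only the 16.5×22.5 cube is present, so the union is just that shape — boundary = 78.00 mm; the r=6 cylinder at (16, -2.5) gives a regular 32-gon of circumradius 6 (constant along its height) (perimeter = 2·32·6.000·sin(180°/32) = 37.64 mm); Taking the first minus the rest: starting from that combined region, the r=6 cylinder at (16, -2.5) partially overlaps it — only the 15.32 mm² overlap (of its 112.37 mm²) is removed, clipping the outline — boundary = 75.94 mm. Overall, the cross-section is a single solid region. Total boundary length (outer) = 75.94 mm.

75.94 mm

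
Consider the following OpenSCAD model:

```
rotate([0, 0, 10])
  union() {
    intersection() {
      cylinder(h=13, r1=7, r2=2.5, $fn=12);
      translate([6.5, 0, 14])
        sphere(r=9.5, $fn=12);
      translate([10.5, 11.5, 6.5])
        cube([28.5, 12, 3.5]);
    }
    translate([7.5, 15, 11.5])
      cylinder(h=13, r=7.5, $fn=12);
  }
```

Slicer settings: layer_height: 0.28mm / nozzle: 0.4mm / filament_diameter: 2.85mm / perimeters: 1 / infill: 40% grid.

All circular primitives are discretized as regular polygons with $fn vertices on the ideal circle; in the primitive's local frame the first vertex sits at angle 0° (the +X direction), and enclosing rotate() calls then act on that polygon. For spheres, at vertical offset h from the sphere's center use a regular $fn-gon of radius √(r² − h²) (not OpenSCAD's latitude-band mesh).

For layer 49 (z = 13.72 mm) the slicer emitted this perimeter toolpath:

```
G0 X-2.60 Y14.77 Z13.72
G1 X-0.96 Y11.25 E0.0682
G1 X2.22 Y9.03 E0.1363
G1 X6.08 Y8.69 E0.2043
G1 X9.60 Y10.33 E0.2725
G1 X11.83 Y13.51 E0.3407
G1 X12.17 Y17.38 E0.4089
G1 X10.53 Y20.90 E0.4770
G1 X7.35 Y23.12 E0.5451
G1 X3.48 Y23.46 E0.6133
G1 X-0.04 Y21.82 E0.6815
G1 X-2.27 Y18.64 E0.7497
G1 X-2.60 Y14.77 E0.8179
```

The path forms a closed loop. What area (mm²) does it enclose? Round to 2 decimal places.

Apply the shoelace formula to the sequence of (X, Y) vertices; enclosed area = 168.74 mm².

168.74 mm²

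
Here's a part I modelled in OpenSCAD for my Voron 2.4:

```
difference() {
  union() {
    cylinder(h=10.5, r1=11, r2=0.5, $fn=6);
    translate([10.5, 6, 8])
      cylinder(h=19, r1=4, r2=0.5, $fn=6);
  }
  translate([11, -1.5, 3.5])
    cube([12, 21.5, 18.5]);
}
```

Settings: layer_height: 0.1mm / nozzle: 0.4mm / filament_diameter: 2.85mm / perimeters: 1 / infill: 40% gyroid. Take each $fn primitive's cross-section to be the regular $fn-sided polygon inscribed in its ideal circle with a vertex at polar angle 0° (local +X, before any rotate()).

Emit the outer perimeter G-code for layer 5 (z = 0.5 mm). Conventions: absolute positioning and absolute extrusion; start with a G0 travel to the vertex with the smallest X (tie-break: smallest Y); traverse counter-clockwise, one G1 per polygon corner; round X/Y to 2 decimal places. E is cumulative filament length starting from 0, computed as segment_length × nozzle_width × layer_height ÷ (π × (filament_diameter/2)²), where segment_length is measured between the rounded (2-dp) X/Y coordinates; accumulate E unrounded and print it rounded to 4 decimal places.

At z = 0.5 mm: the cone (r1=11→r2=0.5) has section circumradius 10.500 here — a regular 6-gon; the cone at (10.5, 6) does not reach this height (z outside [8, 27]); Taking the union: only the cone is present, so the union is just that shape — 1 connected region; the cube at (11, -1.5) is not intersected at this z (z outside [3.5, 22]); After the difference (first − rest): none of the subtracted shapes is present at this height, so the result so far is unchanged — 1 connected region. The outline is a single polygon with 6 vertices. Extrusion per mm of travel: 0.4 × 0.1 / (π × 1.425²) = 0.006270. Accumulating E over each segment gives final E = 0.3950.

G0 X-10.50 Y0.00 Z0.50
G1 X-5.25 Y-9.09 E0.0658
G1 X5.25 Y-9.09 E0.1317
G1 X10.50 Y0.00 E0.1975
G1 X5.25 Y9.09 E0.2633
G1 X-5.25 Y9.09 E0.3291
G1 X-10.50 Y0.00 E0.3950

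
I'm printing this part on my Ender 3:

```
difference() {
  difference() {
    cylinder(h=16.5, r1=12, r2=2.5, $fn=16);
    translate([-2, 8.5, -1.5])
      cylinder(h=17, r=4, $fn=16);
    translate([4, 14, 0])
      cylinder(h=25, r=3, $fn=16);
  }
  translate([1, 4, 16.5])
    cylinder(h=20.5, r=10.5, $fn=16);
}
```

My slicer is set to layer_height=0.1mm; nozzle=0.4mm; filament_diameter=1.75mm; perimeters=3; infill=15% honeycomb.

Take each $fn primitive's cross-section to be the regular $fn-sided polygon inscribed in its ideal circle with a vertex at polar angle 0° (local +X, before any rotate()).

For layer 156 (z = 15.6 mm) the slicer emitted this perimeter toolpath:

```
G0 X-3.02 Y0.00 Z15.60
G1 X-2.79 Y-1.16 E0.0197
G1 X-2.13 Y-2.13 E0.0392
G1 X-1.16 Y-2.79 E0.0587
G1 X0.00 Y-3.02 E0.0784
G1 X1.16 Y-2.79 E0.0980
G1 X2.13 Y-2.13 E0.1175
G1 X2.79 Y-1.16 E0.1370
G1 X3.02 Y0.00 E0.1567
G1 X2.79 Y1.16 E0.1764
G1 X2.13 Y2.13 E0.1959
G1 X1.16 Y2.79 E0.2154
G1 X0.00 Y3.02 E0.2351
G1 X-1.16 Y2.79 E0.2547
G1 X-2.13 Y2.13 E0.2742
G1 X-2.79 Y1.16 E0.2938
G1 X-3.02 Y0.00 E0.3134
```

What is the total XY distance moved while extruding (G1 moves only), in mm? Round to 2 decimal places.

18.85 mm

Sum the Euclidean lengths of each G1 segment: total = 18.85 mm.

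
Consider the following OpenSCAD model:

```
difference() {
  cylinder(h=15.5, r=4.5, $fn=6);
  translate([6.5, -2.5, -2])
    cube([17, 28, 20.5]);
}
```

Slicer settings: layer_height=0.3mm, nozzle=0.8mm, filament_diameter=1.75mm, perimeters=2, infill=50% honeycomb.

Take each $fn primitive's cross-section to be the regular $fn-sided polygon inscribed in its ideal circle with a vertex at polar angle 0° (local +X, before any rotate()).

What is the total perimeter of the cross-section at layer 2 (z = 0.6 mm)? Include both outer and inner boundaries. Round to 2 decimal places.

27.00 mm

At z = 0.6 mm: the r=4.5 cylinder contributes a regular 6-gon of circumradius 4.5 (perimeter = 2·6·4.500·sin(180°/6) = 27.00 mm); the cube at (6.5, -2.5) is present — its section is the full 17×28 rectangle (perimeter 90.00 mm); Subtracting the remaining from the first: starting from the r=4.5 cylinder, the 17×28 cube at (6.5, -2.5) misses the remaining region (no effect) — boundary = 27.00 mm. Overall, the cross-section is a single solid region. Total boundary length (outer) = 27.00 mm.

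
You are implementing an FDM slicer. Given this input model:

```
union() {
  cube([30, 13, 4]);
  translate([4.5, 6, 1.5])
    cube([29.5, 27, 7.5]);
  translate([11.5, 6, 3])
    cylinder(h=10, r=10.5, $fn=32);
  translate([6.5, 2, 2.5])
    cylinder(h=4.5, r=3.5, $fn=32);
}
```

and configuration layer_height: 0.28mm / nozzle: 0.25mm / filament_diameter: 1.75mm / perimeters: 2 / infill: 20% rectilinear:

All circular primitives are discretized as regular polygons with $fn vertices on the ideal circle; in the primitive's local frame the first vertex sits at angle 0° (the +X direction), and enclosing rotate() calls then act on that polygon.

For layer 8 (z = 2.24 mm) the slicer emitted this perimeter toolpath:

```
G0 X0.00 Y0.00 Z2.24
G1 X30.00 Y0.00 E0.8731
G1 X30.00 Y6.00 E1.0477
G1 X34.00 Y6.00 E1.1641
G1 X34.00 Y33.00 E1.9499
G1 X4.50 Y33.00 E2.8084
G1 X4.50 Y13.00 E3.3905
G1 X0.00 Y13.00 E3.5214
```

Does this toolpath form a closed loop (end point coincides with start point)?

Start point (G0): (0.00, 0.00). End point (last G1): the path does not return to the start — open.

no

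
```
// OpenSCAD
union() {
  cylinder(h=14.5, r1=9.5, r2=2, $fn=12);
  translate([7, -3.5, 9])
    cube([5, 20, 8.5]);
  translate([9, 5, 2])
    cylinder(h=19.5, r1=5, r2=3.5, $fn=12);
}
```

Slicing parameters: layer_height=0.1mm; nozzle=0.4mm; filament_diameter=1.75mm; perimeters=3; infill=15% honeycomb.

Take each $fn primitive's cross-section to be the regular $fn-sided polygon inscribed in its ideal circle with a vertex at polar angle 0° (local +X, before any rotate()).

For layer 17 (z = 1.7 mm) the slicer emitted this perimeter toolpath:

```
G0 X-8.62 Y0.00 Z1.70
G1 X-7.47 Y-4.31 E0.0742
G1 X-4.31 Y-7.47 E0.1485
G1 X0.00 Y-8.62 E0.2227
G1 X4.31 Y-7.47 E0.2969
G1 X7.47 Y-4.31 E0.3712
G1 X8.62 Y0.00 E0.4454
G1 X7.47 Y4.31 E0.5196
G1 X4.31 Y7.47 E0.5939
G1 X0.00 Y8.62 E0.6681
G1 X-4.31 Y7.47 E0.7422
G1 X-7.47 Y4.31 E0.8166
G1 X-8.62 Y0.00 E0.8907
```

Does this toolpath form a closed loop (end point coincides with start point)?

yes

Start point (G0): (-8.62, 0.00). End point (last G1): the path returns to the start — closed.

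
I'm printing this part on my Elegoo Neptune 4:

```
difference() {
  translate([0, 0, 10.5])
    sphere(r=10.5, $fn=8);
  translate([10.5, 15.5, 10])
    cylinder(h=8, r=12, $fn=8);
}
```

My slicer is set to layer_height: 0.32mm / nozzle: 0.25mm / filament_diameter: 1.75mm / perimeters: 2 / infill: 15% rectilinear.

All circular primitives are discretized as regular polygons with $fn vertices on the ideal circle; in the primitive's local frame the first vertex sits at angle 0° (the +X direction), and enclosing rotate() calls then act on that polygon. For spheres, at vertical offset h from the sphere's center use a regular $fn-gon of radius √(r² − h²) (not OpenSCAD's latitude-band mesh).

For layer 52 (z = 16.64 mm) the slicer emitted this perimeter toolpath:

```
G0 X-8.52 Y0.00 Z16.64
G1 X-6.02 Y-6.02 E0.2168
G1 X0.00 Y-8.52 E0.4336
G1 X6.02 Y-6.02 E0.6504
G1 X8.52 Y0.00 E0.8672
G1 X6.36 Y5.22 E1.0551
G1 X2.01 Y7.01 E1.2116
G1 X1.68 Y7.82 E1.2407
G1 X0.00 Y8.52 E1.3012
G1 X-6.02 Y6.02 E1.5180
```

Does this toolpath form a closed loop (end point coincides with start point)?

Start point (G0): (-8.52, 0.00). End point (last G1): the path does not return to the start — open.

no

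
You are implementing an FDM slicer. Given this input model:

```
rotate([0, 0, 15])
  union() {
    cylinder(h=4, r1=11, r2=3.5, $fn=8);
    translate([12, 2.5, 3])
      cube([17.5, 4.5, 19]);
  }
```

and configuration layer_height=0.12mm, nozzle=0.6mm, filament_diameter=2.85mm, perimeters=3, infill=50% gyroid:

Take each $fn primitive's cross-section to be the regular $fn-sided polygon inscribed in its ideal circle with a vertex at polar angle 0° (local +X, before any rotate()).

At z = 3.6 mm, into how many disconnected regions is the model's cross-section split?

2

At z = 3.6 mm: the cone (r1=11→r2=3.5) has section circumradius 4.250 here — a regular 8-gon; the cube at (12, 2.5) is present — its section is the full 17.5×4.5 rectangle; Combining (union): the 2 present regions are separate (no shared area or edge), so areas and boundary lengths simply add and each stays a separate island — 2 connected regions; (rotated 15° about Z; rotation is an isometry so areas/perimeters/island counts are preserved). The result has 2 disconnected regions.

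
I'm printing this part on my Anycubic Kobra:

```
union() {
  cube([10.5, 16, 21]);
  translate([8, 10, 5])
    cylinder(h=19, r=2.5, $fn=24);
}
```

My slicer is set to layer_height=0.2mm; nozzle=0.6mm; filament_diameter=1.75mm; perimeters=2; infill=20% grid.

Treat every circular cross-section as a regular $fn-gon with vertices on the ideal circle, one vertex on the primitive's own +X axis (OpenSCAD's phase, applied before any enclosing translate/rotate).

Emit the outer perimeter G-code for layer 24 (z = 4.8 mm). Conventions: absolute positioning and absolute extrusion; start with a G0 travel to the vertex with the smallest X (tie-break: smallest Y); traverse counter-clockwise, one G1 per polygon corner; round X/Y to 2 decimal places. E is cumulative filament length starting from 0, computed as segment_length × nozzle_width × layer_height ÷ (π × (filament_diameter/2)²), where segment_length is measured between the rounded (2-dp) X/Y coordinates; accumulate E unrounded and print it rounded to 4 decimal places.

At z = 4.8 mm: the cube is present — its section is the full 10.5×16 rectangle; the cylinder at (8, 10) is not intersected at this z (z outside [5, 24]); Taking the union: only the 10.5×16 cube is present, so the union is just that shape — 1 connected region. The outline is a single polygon with 4 vertices. Extrusion per mm of travel: 0.6 × 0.2 / (π × 0.875²) = 0.049890. Accumulating E over each segment gives final E = 2.6442.

G0 X0.00 Y0.00 Z4.80
G1 X10.50 Y0.00 E0.5238
G1 X10.50 Y16.00 E1.3221
G1 X0.00 Y16.00 E1.8459
G1 X0.00 Y0.00 E2.6442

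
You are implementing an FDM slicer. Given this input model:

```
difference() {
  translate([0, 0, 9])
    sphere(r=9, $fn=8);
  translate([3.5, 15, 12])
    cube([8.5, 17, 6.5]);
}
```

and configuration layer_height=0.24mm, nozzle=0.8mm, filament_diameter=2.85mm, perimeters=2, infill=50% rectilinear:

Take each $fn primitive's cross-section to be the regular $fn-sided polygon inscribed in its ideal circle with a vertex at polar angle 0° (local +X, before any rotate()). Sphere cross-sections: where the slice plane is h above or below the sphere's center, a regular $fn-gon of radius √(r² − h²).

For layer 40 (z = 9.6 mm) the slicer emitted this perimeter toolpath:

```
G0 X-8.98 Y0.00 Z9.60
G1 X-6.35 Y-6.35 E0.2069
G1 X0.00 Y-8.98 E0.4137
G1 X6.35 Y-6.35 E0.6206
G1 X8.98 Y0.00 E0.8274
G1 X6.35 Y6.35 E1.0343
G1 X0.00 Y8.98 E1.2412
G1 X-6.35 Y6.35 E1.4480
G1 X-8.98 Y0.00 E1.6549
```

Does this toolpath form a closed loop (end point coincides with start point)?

yes

Start point (G0): (-8.98, 0.00). End point (last G1): the path returns to the start — closed.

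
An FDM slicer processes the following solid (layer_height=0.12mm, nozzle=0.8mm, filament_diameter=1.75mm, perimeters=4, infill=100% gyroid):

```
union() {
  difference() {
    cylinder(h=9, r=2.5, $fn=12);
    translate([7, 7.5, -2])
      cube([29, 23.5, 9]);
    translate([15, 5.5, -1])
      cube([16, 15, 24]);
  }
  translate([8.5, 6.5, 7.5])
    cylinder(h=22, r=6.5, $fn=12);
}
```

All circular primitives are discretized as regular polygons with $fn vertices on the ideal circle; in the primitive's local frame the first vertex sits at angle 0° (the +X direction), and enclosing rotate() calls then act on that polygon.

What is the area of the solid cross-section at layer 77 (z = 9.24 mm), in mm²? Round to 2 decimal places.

126.75 mm²

At z = 9.24 mm: the cylinder is not intersected at this z (z outside [0, 9]); the cube at (7, 7.5) is not intersected at this z (z outside [-2, 7]); the 16×15 cube at (15, 5.5) contributes its full rectangle (area 240.00 mm²); Taking the first minus the rest: the first operand is absent here, so nothing remains; the cylinder at (8.5, 6.5): section is a regular 12-gon, circumradius r=6.5 (area = (12/2)·6.500²·sin(360°/12) = 126.75 mm²); Taking the union: only the r=6.5 cylinder at (8.5, 6.5) is present, so the union is just that shape — area = 126.75 mm². Overall, the cross-section is a single solid region. Net area = 126.75 mm².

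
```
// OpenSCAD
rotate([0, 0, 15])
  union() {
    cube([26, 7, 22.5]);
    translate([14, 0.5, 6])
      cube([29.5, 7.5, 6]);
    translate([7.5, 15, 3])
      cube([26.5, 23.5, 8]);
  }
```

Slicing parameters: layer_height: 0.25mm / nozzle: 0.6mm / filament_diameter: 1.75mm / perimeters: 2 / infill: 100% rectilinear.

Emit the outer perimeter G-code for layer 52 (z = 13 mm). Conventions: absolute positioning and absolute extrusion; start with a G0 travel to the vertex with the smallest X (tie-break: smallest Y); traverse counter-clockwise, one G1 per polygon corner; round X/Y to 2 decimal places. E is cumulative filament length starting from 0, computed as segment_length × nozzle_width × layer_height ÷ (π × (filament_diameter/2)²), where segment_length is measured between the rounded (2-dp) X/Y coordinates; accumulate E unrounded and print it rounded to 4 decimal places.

At z = 13 mm: the cube is present — its section is the full 26×7 rectangle; the cube at (14, 0.5) is not intersected at this z (z outside [6, 12]); the cube at (7.5, 15) is not intersected at this z (z outside [3, 11]); Merging all regions: only the 26×7 cube is present, so the union is just that shape — 1 connected region; (rotated 15° about Z; rotation is an isometry so areas/perimeters/island counts are preserved). The outline is a single polygon with 4 vertices. Extrusion per mm of travel: 0.6 × 0.25 / (π × 0.875²) = 0.062363. Accumulating E over each segment gives final E = 4.1152.

G0 X-1.81 Y6.76 Z13.00
G1 X0.00 Y0.00 E0.4364
G1 X25.11 Y6.73 E2.0576
G1 X23.30 Y13.49 E2.4940
G1 X-1.81 Y6.76 E4.1152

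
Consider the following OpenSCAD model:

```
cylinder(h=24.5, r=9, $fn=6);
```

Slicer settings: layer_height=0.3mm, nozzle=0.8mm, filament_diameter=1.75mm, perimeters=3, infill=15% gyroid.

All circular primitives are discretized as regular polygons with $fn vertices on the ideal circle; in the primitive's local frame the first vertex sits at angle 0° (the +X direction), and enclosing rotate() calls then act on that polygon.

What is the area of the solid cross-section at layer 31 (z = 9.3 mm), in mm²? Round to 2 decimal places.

210.44 mm²

At z = 9.3 mm: the r=9 cylinder contributes a regular 6-gon of circumradius 9 (area = (6/2)·9.000²·sin(360°/6) = 210.44 mm²). Overall, the cross-section is a single solid region. Net area = 210.44 mm².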